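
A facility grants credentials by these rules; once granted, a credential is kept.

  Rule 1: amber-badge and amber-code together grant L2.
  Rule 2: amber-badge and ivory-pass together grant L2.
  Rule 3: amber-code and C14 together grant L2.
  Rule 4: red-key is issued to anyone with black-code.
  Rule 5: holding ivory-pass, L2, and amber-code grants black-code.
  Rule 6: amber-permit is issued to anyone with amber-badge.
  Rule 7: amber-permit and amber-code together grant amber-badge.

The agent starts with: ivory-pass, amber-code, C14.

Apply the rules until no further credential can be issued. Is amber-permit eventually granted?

No

amber-permit would need amber-badge (Rule 6), but amber-badge is never granted.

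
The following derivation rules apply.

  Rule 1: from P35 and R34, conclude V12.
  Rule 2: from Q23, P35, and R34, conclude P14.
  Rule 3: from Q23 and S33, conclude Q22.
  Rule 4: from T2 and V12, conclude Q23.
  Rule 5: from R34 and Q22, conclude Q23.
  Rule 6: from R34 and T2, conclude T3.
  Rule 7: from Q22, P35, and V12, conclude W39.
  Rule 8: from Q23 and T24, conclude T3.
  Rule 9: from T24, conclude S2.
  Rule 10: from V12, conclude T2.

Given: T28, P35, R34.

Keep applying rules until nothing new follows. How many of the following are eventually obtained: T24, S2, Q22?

No rule produces T24, and it is not given.
S2 would need T24 (Rule 9), but T24 is never established.
Q22 would need Q23 and S33 (Rule 3), but S33 is never established.
None of the 3 are reached.

0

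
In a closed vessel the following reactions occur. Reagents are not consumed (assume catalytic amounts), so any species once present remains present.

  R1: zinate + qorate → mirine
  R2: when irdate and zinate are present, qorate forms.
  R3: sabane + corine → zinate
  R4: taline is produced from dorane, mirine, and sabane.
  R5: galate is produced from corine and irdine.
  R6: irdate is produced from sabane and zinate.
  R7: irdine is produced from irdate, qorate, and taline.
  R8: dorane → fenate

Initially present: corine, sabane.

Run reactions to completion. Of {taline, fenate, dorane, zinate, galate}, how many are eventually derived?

1

sabane and corine present → zinate forms (R3).
taline would need dorane, mirine, and sabane (R4), but dorane never forms.
fenate would need dorane (R8), but dorane never forms.
No rule produces dorane, and it is not given.
zinate: reached.
galate would need corine and irdine (R5), but irdine never forms.
Reached: zinate — 1 of the 5.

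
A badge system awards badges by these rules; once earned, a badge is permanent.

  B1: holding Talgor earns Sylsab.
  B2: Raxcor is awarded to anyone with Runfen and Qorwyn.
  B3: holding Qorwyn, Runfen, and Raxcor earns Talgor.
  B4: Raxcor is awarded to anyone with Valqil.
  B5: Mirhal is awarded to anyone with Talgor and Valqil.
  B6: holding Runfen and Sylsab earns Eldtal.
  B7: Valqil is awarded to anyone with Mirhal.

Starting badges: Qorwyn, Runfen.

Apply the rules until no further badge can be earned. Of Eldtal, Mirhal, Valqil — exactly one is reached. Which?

With Runfen and Qorwyn, Raxcor is earned (B2).
With Qorwyn, Runfen, and Raxcor, Talgor is earned (B3).
With Talgor, Sylsab is earned (B1).
With Runfen and Sylsab, Eldtal is earned (B6).
Valqil would need Mirhal (B7), but Mirhal is never earned. Mirhal would need Talgor and Valqil (B5), but Valqil is never earned.

Eldtal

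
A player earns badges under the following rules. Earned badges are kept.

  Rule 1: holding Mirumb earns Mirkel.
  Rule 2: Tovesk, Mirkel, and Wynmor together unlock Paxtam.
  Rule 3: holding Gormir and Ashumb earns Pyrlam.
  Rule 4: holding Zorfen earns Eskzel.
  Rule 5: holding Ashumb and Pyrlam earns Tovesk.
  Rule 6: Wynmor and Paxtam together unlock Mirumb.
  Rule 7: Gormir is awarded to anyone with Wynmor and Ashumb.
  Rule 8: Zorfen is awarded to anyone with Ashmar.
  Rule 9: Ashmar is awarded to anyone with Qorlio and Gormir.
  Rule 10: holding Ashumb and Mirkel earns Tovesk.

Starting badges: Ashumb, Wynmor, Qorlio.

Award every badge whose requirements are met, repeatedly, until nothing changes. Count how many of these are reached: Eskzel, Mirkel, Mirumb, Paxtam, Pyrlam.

2

With Wynmor and Ashumb, Gormir is earned (Rule 7).
With Gormir and Ashumb, Pyrlam is earned (Rule 3).
With Qorlio and Gormir, Ashmar is earned (Rule 9).
With Ashmar, Zorfen is earned (Rule 8).
With Zorfen, Eskzel is earned (Rule 4).
Eskzel: reached.
Mirkel would need Mirumb (Rule 1), but Mirumb is never earned.
Mirumb would need Wynmor and Paxtam (Rule 6), but Paxtam is never earned.
Paxtam would need Tovesk, Mirkel, and Wynmor (Rule 2), but Mirkel is never earned.
Pyrlam: reached.
Reached: Eskzel and Pyrlam — 2 of the 5.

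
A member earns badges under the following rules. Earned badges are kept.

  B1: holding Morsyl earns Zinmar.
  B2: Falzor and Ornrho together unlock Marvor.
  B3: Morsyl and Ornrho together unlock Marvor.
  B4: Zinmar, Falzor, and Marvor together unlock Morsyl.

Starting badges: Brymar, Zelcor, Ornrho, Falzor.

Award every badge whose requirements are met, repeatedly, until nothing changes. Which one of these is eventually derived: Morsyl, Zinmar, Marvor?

With Falzor and Ornrho, Marvor is earned (B2).
Morsyl would need Zinmar, Falzor, and Marvor (B4), but Zinmar is never earned. Zinmar would need Morsyl (B1), but Morsyl is never earned.

Marvor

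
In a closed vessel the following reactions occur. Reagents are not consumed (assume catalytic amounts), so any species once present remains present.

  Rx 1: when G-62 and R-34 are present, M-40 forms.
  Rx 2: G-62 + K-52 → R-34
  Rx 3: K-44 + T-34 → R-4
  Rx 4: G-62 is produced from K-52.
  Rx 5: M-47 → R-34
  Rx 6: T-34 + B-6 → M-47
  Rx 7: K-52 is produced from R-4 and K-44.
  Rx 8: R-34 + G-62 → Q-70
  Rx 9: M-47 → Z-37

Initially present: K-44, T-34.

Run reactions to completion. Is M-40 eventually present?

Yes

K-44 and T-34 present → R-4 forms (Rx 3).
R-4 and K-44 present → K-52 forms (Rx 7).
K-52 present → G-62 forms (Rx 4).
G-62 and K-52 present → R-34 forms (Rx 2).
G-62 and R-34 present → M-40 forms (Rx 1).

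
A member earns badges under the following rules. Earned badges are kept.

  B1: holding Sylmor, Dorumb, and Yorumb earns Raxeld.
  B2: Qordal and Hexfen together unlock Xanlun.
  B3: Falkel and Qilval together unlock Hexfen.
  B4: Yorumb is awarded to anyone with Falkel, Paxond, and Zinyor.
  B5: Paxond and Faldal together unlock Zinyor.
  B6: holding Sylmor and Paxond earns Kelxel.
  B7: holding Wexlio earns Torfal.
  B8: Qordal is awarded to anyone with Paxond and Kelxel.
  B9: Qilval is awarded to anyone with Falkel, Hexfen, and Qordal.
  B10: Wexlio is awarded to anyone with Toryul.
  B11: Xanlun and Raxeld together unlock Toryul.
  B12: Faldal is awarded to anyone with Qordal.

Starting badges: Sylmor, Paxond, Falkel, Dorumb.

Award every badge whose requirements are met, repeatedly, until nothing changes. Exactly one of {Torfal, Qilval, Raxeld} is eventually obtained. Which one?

Raxeld

With Sylmor and Paxond, Kelxel is earned (B6).
With Paxond and Kelxel, Qordal is earned (B8).
With Qordal, Faldal is earned (B12).
With Paxond and Faldal, Zinyor is earned (B5).
With Falkel, Paxond, and Zinyor, Yorumb is earned (B4).
With Sylmor, Dorumb, and Yorumb, Raxeld is earned (B1).
Torfal would need Wexlio (B7), but Wexlio is never earned. Qilval would need Falkel, Hexfen, and Qordal (B9), but Hexfen is never earned.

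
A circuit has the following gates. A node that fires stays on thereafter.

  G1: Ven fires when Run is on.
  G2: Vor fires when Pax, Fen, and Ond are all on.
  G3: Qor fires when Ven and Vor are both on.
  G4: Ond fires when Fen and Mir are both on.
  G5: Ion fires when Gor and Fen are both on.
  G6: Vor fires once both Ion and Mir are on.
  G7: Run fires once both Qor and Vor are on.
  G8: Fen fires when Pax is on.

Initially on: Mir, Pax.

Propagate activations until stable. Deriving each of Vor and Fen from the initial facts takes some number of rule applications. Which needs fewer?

Fen: G8: Pax on → Fen on. [1 rule application]
Vor: G8: Pax on → Fen on. Fen and Mir are on, so Ond fires (G4). Pax, Fen, and Ond are on, so Vor fires (G2). [3 rule applications]
Fen needs fewer.

Fen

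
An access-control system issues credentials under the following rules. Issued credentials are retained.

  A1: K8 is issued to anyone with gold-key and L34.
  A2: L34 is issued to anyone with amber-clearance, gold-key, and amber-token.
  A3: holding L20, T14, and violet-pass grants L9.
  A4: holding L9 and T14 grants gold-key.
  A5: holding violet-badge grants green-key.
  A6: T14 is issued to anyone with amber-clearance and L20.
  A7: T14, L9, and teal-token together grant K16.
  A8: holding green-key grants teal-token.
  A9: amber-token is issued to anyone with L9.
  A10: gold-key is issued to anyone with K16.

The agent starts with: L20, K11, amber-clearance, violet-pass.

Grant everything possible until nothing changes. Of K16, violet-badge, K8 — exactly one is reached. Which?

K8

Holding amber-clearance and L20 grants T14 (A6).
Holding L20, T14, and violet-pass grants L9 (A3).
Holding L9 grants amber-token (A9).
Holding L9 and T14 grants gold-key (A4).
Holding amber-clearance, gold-key, and amber-token grants L34 (A2).
Holding gold-key and L34 grants K8 (A1).
No rule produces violet-badge, and it is not given. K16 would need T14, L9, and teal-token (A7), but teal-token is never granted.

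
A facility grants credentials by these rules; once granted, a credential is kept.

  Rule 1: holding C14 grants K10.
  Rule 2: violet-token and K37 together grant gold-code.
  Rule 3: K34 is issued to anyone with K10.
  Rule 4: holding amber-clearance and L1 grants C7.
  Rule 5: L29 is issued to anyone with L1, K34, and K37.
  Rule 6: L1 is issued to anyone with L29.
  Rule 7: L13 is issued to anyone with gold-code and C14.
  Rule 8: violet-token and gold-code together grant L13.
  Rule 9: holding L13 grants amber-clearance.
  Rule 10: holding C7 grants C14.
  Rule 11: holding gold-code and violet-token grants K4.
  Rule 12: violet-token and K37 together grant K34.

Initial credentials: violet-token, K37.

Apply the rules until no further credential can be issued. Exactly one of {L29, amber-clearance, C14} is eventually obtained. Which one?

amber-clearance

Holding violet-token and K37 grants gold-code (Rule 2).
Holding violet-token and gold-code grants L13 (Rule 8).
Holding L13 grants amber-clearance (Rule 9).
L29 would need L1, K34, and K37 (Rule 5), but L1 is never granted. C14 would need C7 (Rule 10), but C7 is never granted.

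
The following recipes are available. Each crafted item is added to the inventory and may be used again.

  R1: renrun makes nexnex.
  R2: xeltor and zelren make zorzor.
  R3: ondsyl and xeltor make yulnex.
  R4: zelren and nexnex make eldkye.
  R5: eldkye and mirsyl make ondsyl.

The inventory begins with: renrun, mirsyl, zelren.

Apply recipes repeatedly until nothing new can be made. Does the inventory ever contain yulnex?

No

yulnex would need ondsyl and xeltor (R3), but xeltor is never obtained.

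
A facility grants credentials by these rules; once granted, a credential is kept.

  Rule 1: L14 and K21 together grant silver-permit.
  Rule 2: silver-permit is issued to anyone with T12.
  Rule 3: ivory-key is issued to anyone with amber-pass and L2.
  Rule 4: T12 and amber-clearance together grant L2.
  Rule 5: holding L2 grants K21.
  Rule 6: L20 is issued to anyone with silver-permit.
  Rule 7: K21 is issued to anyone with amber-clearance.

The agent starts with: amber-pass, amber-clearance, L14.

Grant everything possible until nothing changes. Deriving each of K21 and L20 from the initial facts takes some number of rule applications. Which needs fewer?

K21

K21: Holding amber-clearance grants K21 (Rule 7). [1 rule application]
L20: Holding amber-clearance grants K21 (Rule 7). Holding L14 and K21 grants silver-permit (Rule 1). Holding silver-permit grants L20 (Rule 6). [3 rule applications]
K21 needs fewer.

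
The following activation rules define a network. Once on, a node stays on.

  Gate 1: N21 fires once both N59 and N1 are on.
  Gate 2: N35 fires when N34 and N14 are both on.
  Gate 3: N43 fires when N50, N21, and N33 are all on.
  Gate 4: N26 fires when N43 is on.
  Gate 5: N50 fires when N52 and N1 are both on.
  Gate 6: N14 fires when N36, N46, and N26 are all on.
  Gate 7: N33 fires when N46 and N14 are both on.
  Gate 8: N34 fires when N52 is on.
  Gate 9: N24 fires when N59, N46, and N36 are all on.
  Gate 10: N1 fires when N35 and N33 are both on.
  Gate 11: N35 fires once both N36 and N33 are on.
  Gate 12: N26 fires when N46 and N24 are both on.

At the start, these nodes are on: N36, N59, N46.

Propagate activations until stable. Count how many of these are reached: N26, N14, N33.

3

Gate 9: N59, N46, and N36 on → N24 on.
N46 and N24 are on, so N26 fires (Gate 12).
N36, N46, and N26 are on, so N14 fires (Gate 6).
Gate 7: N46 and N14 on → N33 on.
N26: reached.
N14: reached.
N33: reached.
All 3 are reached.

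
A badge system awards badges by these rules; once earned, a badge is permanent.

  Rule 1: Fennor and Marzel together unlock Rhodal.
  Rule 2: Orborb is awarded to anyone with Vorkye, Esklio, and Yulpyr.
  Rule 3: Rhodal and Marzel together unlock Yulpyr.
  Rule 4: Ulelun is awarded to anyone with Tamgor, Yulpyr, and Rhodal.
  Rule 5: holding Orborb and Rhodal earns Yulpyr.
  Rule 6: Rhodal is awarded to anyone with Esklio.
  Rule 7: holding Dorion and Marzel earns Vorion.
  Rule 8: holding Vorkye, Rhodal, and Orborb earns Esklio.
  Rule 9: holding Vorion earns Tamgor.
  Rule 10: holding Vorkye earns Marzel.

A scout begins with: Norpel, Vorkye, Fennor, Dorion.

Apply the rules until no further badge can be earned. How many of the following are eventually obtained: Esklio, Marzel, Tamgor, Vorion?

3

With Vorkye, Marzel is earned (Rule 10).
With Dorion and Marzel, Vorion is earned (Rule 7).
With Vorion, Tamgor is earned (Rule 9).
Esklio would need Vorkye, Rhodal, and Orborb (Rule 8), but Orborb is never earned.
Marzel: reached.
Tamgor: reached.
Vorion: reached.
Reached: Marzel, Tamgor, and Vorion — 3 of the 4.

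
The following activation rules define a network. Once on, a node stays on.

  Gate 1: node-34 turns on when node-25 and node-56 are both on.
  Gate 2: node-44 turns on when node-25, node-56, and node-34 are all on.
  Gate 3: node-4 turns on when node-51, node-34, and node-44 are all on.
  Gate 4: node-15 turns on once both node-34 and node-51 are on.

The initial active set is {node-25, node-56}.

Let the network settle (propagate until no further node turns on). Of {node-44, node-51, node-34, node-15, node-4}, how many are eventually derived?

2

node-25 and node-56 are on, so node-34 turns on (Gate 1).
node-25, node-56, and node-34 are on, so node-44 turns on (Gate 2).
node-44: reached.
No rule produces node-51, and it is not given.
node-34: reached.
node-15 would need node-34 and node-51 (Gate 4), but node-51 never turns on.
node-4 would need node-51, node-34, and node-44 (Gate 3), but node-51 never turns on.
Reached: node-44 and node-34 — 2 of the 5.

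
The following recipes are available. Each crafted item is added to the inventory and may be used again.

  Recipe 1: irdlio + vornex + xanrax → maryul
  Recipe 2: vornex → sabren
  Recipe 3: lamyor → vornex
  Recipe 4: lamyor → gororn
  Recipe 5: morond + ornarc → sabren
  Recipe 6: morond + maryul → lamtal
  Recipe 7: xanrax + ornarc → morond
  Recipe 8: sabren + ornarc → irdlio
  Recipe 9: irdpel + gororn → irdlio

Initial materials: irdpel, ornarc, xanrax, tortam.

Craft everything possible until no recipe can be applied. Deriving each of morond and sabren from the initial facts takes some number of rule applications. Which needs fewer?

morond: Using Recipe 7, xanrax and ornarc make morond. [1 rule application]
sabren: xanrax + ornarc → morond (Recipe 7). Using Recipe 5, morond and ornarc make sabren. [2 rule applications]
morond needs fewer.

morond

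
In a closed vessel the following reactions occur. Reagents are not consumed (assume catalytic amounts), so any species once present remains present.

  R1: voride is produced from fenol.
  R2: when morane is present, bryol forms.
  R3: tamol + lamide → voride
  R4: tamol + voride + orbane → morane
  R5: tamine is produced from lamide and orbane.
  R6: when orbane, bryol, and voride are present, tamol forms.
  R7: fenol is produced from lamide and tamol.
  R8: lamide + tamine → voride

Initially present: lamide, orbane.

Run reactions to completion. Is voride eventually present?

lamide and orbane present → tamine forms (R5).
lamide and tamine present → voride forms (R8).

Yes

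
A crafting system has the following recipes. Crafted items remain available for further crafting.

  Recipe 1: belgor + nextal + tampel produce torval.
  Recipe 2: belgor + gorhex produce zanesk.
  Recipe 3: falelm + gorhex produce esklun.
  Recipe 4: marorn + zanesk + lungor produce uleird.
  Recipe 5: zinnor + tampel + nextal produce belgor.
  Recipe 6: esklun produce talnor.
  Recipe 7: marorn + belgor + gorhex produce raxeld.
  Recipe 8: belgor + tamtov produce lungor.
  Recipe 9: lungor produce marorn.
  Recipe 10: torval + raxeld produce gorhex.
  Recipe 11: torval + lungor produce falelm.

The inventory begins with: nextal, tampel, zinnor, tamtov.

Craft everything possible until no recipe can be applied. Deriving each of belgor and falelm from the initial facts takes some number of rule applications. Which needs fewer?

belgor

belgor: zinnor + tampel + nextal → belgor (Recipe 5). [1 rule application]
falelm: zinnor + tampel + nextal → belgor (Recipe 5). Using Recipe 1, belgor, nextal, and tampel make torval. belgor + tamtov → lungor (Recipe 8). torval + lungor → falelm (Recipe 11). [4 rule applications]
belgor needs fewer.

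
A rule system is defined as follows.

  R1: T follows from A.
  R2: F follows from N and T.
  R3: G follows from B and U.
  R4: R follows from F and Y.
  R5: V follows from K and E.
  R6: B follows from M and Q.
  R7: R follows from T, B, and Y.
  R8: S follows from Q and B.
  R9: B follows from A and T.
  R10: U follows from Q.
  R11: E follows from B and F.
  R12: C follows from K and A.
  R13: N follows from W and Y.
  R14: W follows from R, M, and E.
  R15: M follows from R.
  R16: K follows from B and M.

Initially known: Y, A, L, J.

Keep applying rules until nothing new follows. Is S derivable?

S would need Q and B (R8), but Q is never established.

No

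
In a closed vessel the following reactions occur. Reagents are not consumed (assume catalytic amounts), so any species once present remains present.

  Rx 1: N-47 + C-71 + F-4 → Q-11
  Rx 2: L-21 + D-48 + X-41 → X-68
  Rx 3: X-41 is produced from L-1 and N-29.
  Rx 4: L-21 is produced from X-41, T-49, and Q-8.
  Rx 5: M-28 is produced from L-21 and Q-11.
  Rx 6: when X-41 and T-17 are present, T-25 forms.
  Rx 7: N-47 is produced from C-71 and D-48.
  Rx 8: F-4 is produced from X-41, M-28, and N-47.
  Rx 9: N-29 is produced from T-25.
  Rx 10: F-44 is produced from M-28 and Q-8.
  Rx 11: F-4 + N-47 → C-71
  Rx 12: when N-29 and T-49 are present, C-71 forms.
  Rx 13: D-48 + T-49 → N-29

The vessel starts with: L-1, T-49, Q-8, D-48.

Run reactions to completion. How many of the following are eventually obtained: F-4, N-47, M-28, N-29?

D-48 and T-49 present → N-29 forms (Rx 13).
N-29 and T-49 present → C-71 forms (Rx 12).
C-71 and D-48 present → N-47 forms (Rx 7).
F-4 would need X-41, M-28, and N-47 (Rx 8), but M-28 never forms.
N-47: reached.
M-28 would need L-21 and Q-11 (Rx 5), but Q-11 never forms.
N-29: reached.
Reached: N-47 and N-29 — 2 of the 4.

2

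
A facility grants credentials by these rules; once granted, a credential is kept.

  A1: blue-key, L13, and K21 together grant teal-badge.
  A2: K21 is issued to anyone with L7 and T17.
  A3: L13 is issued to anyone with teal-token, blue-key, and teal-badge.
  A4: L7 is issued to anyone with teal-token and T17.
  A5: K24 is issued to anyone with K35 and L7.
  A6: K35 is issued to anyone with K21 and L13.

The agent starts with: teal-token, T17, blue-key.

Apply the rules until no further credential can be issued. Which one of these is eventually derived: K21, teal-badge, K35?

K21

Holding teal-token and T17 grants L7 (A4).
Holding L7 and T17 grants K21 (A2).
K35 would need K21 and L13 (A6), but L13 is never granted. teal-badge would need blue-key, L13, and K21 (A1), but L13 is never granted.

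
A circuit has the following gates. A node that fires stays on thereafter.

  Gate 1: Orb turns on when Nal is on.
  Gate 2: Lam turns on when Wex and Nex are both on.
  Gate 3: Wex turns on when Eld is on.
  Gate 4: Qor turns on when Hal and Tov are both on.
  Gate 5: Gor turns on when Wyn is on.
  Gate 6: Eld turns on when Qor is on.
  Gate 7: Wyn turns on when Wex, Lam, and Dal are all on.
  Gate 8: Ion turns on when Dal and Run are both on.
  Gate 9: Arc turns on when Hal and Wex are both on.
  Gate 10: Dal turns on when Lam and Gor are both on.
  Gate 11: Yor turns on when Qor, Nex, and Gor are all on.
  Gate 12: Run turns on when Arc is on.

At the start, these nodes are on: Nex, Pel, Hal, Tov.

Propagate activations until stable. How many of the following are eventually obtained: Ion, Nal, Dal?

Ion would need Dal and Run (Gate 8), but Dal never turns on.
No rule produces Nal, and it is not given.
Dal would need Lam and Gor (Gate 10), but Gor never turns on.
None of the 3 are reached.

0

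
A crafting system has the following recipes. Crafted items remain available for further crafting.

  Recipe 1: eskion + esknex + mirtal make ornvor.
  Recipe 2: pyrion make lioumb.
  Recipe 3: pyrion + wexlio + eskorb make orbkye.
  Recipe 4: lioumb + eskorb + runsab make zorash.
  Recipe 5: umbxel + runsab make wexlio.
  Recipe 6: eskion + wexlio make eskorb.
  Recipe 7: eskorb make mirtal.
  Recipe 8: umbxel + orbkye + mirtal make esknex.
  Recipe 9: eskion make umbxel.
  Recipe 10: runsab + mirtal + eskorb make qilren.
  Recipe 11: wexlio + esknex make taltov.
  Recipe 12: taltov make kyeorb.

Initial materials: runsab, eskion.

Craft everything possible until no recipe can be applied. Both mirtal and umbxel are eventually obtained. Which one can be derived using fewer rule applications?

umbxel

umbxel: Using Recipe 9, eskion makes umbxel. [1 rule application]
mirtal: Using Recipe 9, eskion makes umbxel. Using Recipe 5, umbxel and runsab make wexlio. eskion + wexlio → eskorb (Recipe 6). Using Recipe 7, eskorb makes mirtal. [4 rule applications]
umbxel needs fewer.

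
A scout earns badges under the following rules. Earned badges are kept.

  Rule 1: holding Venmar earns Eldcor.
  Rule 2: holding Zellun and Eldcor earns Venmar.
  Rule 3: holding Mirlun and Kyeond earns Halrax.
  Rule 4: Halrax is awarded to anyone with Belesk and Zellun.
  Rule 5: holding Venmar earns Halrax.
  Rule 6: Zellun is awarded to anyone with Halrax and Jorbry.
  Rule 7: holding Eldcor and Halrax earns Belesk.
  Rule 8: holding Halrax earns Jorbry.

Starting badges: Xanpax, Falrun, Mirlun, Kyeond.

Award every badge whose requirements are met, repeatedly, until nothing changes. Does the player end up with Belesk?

No

Belesk would need Eldcor and Halrax (Rule 7), but Eldcor is never earned.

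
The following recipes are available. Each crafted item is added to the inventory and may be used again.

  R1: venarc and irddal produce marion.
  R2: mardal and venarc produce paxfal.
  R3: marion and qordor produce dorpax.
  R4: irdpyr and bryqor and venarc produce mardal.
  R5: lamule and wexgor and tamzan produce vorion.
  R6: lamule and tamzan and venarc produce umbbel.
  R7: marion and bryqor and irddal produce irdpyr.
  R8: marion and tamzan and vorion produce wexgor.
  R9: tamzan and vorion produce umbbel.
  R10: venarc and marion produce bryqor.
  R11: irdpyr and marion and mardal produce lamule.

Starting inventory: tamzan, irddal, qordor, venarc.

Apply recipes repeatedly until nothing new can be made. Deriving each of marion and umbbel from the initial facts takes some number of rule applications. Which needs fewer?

marion: venarc and irddal → marion (R1). [1 rule application]
umbbel: Using R1, venarc and irddal make marion. Using R10, venarc and marion make bryqor. Using R7, marion, bryqor, and irddal make irdpyr. Using R4, irdpyr, bryqor, and venarc make mardal. Using R11, irdpyr, marion, and mardal make lamule. lamule and tamzan and venarc → umbbel (R6). [6 rule applications]
marion needs fewer.

marion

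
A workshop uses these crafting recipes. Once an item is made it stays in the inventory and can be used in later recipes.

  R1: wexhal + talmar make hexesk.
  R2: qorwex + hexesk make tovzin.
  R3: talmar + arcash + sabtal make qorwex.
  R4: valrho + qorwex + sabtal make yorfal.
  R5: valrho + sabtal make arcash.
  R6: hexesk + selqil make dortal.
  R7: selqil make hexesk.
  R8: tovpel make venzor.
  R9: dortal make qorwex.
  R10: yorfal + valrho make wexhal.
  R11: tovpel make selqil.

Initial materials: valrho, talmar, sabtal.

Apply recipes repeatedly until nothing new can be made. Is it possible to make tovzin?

Using R5, valrho and sabtal make arcash.
talmar + arcash + sabtal → qorwex (R3).
valrho + qorwex + sabtal → yorfal (R4).
Using R10, yorfal and valrho make wexhal.
wexhal + talmar → hexesk (R1).
qorwex + hexesk → tovzin (R2).

Yes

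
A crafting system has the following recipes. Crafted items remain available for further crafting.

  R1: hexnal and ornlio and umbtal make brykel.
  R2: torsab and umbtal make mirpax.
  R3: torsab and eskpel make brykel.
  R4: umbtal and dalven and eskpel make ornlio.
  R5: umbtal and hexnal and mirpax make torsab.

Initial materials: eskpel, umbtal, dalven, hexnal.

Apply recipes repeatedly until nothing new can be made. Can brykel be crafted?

Yes

Using R4, umbtal, dalven, and eskpel make ornlio.
Using R1, hexnal, ornlio, and umbtal make brykel.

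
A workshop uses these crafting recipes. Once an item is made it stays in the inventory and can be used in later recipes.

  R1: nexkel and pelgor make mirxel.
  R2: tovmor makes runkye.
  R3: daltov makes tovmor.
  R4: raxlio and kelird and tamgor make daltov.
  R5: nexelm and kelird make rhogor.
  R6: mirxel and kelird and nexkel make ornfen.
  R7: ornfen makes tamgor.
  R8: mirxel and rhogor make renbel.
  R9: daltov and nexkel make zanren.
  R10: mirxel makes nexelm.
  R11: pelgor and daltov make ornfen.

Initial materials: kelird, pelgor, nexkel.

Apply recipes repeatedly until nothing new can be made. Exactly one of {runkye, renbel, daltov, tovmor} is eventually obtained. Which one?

renbel

nexkel and pelgor → mirxel (R1).
Using R10, mirxel makes nexelm.
Using R5, nexelm and kelird make rhogor.
Using R8, mirxel and rhogor make renbel.
tovmor would need daltov (R3), but daltov is never obtained. daltov would need raxlio, kelird, and tamgor (R4), but raxlio is never obtained. runkye would need tovmor (R2), but tovmor is never obtained.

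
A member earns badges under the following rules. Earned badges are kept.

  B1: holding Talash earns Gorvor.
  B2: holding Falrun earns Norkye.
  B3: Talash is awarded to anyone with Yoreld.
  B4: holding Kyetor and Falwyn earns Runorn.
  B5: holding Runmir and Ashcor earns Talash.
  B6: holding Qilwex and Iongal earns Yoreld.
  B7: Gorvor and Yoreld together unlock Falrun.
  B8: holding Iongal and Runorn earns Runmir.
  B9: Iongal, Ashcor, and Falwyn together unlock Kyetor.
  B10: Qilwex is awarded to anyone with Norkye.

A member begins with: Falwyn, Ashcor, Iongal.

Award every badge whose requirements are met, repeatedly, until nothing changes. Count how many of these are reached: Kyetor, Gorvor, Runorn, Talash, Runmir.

With Iongal, Ashcor, and Falwyn, Kyetor is earned (B9).
With Kyetor and Falwyn, Runorn is earned (B4).
With Iongal and Runorn, Runmir is earned (B8).
With Runmir and Ashcor, Talash is earned (B5).
With Talash, Gorvor is earned (B1).
Kyetor: reached.
Gorvor: reached.
Runorn: reached.
Talash: reached.
Runmir: reached.
All 5 are reached.

5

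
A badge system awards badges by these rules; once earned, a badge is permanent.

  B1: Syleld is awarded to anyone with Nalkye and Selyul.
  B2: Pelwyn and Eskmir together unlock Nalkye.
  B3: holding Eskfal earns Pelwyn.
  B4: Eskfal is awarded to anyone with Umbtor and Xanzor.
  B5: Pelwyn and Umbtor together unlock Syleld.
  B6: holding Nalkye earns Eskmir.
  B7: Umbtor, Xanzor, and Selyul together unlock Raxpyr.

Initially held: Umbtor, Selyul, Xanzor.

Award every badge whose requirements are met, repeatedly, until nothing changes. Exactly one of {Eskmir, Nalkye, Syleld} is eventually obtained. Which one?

Syleld

With Umbtor and Xanzor, Eskfal is earned (B4).
With Eskfal, Pelwyn is earned (B3).
With Pelwyn and Umbtor, Syleld is earned (B5).
Eskmir would need Nalkye (B6), but Nalkye is never earned. Nalkye would need Pelwyn and Eskmir (B2), but Eskmir is never earned.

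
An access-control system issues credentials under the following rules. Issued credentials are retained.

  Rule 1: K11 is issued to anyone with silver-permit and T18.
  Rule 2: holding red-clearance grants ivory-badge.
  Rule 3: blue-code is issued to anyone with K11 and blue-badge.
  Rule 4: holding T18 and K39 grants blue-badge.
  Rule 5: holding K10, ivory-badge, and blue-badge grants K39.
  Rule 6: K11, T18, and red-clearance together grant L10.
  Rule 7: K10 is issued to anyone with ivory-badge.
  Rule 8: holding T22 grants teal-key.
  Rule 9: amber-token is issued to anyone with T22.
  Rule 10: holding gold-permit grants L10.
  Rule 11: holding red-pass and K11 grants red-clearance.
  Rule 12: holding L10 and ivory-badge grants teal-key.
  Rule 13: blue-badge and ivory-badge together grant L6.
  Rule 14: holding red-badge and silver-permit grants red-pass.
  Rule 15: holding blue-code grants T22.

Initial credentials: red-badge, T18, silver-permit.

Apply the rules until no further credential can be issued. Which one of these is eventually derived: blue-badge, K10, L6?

Holding red-badge and silver-permit grants red-pass (Rule 14).
Holding silver-permit and T18 grants K11 (Rule 1).
Holding red-pass and K11 grants red-clearance (Rule 11).
Holding red-clearance grants ivory-badge (Rule 2).
Holding ivory-badge grants K10 (Rule 7).
blue-badge would need T18 and K39 (Rule 4), but K39 is never granted. L6 would need blue-badge and ivory-badge (Rule 13), but blue-badge is never granted.

K10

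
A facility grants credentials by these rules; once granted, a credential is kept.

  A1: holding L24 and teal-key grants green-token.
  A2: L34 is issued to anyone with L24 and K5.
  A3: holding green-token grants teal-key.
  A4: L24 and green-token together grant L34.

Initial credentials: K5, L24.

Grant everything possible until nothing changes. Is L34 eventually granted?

Holding L24 and K5 grants L34 (A2).

Yes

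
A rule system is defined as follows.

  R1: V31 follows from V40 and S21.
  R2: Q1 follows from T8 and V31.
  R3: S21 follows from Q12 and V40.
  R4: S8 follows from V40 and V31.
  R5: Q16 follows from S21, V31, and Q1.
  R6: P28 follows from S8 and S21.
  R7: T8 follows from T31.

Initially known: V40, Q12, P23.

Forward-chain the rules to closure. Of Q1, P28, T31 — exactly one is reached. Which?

Q12 and V40 hold, so S21 follows (R3).
From V40 and S21, R1 gives V31.
From V40 and V31, R4 gives S8.
From S8 and S21, R6 gives P28.
No rule produces T31, and it is not given. Q1 would need T8 and V31 (R2), but T8 is never established.

P28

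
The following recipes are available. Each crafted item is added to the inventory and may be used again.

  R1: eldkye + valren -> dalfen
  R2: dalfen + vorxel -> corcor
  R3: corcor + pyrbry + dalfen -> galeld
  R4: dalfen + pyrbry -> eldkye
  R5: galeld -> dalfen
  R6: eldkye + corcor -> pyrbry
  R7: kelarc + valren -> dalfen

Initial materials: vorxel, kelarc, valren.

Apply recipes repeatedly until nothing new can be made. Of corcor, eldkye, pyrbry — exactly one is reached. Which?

corcor

Using R7, kelarc and valren make dalfen.
dalfen + vorxel -> corcor (R2).
eldkye would need dalfen and pyrbry (R4), but pyrbry is never obtained. pyrbry would need eldkye and corcor (R6), but eldkye is never obtained.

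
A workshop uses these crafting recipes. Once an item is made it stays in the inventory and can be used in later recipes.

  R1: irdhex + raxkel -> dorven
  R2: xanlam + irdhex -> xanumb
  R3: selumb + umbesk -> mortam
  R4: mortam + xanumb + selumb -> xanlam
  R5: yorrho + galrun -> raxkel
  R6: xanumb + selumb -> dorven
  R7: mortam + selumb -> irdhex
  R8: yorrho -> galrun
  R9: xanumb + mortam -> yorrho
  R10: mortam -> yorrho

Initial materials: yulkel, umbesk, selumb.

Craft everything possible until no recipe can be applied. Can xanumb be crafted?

No

xanumb would need xanlam and irdhex (R2), but xanlam is never obtained.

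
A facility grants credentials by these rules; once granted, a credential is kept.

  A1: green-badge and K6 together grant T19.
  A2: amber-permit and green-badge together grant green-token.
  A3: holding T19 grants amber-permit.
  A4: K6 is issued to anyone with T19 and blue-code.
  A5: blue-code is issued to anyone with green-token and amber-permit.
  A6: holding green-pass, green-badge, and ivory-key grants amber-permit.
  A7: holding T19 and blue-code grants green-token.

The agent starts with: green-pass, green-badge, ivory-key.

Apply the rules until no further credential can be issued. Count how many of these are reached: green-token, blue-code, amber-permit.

3

Holding green-pass, green-badge, and ivory-key grants amber-permit (A6).
Holding amber-permit and green-badge grants green-token (A2).
Holding green-token and amber-permit grants blue-code (A5).
green-token: reached.
blue-code: reached.
amber-permit: reached.
All 3 are reached.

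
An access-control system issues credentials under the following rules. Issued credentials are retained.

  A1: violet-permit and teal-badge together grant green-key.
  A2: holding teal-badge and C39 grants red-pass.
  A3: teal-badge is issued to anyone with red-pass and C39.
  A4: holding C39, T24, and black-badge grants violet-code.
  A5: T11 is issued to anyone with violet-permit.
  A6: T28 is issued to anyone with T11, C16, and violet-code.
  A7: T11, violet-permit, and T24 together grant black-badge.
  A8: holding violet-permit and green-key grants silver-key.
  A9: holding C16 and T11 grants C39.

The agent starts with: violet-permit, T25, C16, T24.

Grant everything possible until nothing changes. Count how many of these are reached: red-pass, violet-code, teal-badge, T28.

Holding violet-permit grants T11 (A5).
Holding C16 and T11 grants C39 (A9).
Holding T11, violet-permit, and T24 grants black-badge (A7).
Holding C39, T24, and black-badge grants violet-code (A4).
Holding T11, C16, and violet-code grants T28 (A6).
red-pass would need teal-badge and C39 (A2), but teal-badge is never granted.
violet-code: reached.
teal-badge would need red-pass and C39 (A3), but red-pass is never granted.
T28: reached.
Reached: violet-code and T28 — 2 of the 4.

2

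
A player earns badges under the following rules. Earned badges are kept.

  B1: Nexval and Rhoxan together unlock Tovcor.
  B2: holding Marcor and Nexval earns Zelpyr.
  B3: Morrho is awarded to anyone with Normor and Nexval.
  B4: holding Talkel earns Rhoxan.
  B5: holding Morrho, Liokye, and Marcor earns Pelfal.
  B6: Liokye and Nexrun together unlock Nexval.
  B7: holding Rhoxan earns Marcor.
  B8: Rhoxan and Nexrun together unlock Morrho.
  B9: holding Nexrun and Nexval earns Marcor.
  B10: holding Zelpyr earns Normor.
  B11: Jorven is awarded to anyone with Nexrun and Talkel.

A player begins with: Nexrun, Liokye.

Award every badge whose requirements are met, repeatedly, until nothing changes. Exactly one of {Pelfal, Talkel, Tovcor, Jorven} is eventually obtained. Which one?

Pelfal

With Liokye and Nexrun, Nexval is earned (B6).
With Nexrun and Nexval, Marcor is earned (B9).
With Marcor and Nexval, Zelpyr is earned (B2).
With Zelpyr, Normor is earned (B10).
With Normor and Nexval, Morrho is earned (B3).
With Morrho, Liokye, and Marcor, Pelfal is earned (B5).
Jorven would need Nexrun and Talkel (B11), but Talkel is never earned. Tovcor would need Nexval and Rhoxan (B1), but Rhoxan is never earned. No rule produces Talkel, and it is not given.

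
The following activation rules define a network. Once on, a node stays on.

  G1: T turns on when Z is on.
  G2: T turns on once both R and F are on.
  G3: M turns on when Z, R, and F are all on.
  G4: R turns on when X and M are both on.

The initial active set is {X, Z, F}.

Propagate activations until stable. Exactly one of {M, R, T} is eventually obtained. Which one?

T

Z is on, so T turns on (G1).
R would need X and M (G4), but M never turns on. M would need Z, R, and F (G3), but R never turns on.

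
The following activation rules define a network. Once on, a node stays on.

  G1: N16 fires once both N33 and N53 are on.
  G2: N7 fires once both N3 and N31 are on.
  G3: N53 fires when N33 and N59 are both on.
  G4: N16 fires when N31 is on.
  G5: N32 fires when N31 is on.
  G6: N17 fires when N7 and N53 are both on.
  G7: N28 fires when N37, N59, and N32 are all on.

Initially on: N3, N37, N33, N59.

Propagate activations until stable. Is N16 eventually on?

Yes

G3: N33 and N59 on → N53 on.
G1: N33 and N53 on → N16 on.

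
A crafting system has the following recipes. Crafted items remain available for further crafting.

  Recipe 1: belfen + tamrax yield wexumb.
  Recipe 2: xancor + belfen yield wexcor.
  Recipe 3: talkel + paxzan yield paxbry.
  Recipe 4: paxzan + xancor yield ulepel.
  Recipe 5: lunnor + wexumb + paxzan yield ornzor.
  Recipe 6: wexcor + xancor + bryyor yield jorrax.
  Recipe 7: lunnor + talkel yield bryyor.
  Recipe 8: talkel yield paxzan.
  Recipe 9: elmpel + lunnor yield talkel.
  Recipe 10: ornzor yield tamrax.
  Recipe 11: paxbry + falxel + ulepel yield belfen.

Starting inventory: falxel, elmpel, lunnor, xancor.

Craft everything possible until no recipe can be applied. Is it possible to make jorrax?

elmpel + lunnor → talkel (Recipe 9).
Using Recipe 7, lunnor and talkel make bryyor.
talkel → paxzan (Recipe 8).
talkel + paxzan → paxbry (Recipe 3).
Using Recipe 4, paxzan and xancor make ulepel.
paxbry + falxel + ulepel → belfen (Recipe 11).
xancor + belfen → wexcor (Recipe 2).
wexcor + xancor + bryyor → jorrax (Recipe 6).

Yes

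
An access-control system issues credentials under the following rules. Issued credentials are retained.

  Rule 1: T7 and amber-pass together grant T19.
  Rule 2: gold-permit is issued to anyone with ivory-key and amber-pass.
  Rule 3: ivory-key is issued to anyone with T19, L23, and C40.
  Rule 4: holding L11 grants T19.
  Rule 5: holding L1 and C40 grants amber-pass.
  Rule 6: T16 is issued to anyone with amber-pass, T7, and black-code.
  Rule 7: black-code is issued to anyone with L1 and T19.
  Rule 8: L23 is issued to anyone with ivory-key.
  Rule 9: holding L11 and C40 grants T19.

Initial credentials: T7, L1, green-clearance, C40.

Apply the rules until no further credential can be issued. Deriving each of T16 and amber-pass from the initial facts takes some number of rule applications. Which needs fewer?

amber-pass

amber-pass: Holding L1 and C40 grants amber-pass (Rule 5). [1 rule application]
T16: Holding L1 and C40 grants amber-pass (Rule 5). Holding T7 and amber-pass grants T19 (Rule 1). Holding L1 and T19 grants black-code (Rule 7). Holding amber-pass, T7, and black-code grants T16 (Rule 6). [4 rule applications]
amber-pass needs fewer.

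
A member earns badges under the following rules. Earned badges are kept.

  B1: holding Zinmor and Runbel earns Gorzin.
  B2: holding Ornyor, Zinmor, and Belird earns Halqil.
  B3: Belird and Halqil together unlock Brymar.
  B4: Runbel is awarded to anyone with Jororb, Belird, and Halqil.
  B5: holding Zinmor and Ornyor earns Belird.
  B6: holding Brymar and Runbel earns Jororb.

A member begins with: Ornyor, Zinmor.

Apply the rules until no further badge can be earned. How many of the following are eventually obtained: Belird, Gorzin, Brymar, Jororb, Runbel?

With Zinmor and Ornyor, Belird is earned (B5).
With Ornyor, Zinmor, and Belird, Halqil is earned (B2).
With Belird and Halqil, Brymar is earned (B3).
Belird: reached.
Gorzin would need Zinmor and Runbel (B1), but Runbel is never earned.
Brymar: reached.
Jororb would need Brymar and Runbel (B6), but Runbel is never earned.
Runbel would need Jororb, Belird, and Halqil (B4), but Jororb is never earned.
Reached: Belird and Brymar — 2 of the 5.

2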